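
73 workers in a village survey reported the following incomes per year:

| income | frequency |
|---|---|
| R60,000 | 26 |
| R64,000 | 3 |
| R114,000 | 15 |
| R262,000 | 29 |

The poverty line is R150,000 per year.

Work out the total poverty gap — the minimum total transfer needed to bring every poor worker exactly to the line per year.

R3,138,000

Below z: 26×R60,000, 3×R64,000, 15×R114,000 (q = 44 of N = 73).
Individual gaps: 26×(150000−60000) = 2340000; 3×(150000−64000) = 258000; 15×(150000−114000) = 540000.
Aggregate gap = R3,138,000.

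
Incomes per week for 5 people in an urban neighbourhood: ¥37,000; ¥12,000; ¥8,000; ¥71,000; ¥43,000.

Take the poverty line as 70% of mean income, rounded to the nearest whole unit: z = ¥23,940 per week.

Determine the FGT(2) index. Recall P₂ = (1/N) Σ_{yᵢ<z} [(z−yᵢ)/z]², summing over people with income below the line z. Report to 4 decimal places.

Poor units: ¥8,000, ¥12,000 (q = 2 of N = 5).
Shortfall ratios: (23940−8000)/23940 = 0.6658; (23940−12000)/23940 = 0.4987.
Squared: 0.4433; 0.2487.
Sum = 0.692080; P₂ = 0.692080 / 5 = 0.1384.

0.1384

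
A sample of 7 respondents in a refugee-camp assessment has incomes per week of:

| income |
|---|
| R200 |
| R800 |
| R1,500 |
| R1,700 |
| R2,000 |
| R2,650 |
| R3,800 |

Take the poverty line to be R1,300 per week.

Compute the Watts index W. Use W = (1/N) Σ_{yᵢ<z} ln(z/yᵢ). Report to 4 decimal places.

0.3368

Poor units: R200, R800 (q = 2 of N = 7).
ln(z/y) terms: ln(1300/200) = 1.8718; ln(1300/800) = 0.4855.
W = 2.357310 / 7 = 0.3368.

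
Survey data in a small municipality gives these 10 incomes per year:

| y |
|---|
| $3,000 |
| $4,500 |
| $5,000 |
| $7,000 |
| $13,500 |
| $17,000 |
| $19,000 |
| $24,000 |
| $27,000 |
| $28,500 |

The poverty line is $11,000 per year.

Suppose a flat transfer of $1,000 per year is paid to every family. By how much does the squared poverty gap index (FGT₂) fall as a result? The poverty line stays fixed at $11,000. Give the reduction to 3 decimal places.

0.037

Before: below the line — $3,000, $4,500, $5,000, $7,000; squared poverty gap index (FGT₂) = 0.13079.
After the $1,000 transfer: below the line — $4,000, $5,500, $6,000, $8,000; squared poverty gap index (FGT₂) = 0.09360.
Reduction = 0.13079 − 0.09360 = 0.037.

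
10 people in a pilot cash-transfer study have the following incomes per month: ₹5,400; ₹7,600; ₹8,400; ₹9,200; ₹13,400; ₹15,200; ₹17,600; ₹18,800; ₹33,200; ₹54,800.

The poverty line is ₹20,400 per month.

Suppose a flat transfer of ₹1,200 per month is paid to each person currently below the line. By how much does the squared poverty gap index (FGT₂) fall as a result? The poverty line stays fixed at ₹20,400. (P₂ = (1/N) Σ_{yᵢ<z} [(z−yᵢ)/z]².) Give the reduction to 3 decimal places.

0.036

Before: below the line — ₹5,400, ₹7,600, ₹8,400, ₹9,200, ₹13,400, ₹15,200, ₹17,600, ₹18,800; squared poverty gap index (FGT₂) = 0.17895.
After the ₹1,200 transfer: below the line — ₹6,600, ₹8,800, ₹9,600, ₹10,400, ₹14,600, ₹16,400, ₹18,800, ₹20,000; squared poverty gap index (FGT₂) = 0.14273.
Reduction = 0.17895 − 0.14273 = 0.036.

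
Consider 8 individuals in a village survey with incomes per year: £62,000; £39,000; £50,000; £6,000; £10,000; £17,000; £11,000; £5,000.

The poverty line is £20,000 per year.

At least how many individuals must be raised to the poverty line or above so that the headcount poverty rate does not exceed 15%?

4

Currently q = 5 of N = 8 are below the line (H = 0.625).
A headcount ratio of at most 15% allows at most ⌊0.15 × 8⌋ = 1 poor individuals.
So at least 5 − 1 = 4 must be lifted.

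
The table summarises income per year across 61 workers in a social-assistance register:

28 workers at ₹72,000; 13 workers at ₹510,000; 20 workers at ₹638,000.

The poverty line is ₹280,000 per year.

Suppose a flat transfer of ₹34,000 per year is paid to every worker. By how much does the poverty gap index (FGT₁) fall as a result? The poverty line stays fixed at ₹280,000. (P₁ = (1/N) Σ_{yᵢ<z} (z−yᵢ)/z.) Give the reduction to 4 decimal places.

Before: below the line — 28×₹72,000; poverty gap index (FGT₁) = 0.340984.
After the ₹34,000 transfer: below the line — 28×₹106,000; poverty gap index (FGT₁) = 0.285246.
Reduction = 0.340984 − 0.285246 = 0.0557.

0.0557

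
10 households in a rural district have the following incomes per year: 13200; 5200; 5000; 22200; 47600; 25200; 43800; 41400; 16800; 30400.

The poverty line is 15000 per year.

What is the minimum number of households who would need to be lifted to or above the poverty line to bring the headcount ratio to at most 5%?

3

3 of the 10 households are poor, so H = 3/10 = 0.300.
A headcount ratio of at most 5% allows at most ⌊0.05 × 10⌋ = 0 poor households.
So at least 3 − 0 = 3 must be lifted.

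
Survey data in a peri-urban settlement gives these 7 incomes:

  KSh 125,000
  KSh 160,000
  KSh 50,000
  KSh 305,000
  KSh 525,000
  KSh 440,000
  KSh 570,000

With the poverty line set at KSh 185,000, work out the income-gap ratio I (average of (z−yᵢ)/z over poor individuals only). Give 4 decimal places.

0.3964

Below the line: KSh 50,000, KSh 125,000, KSh 160,000 (q = 3 of N = 7).
Relative gaps: 0.7297, 0.3243, 0.1351; sum = 1.189189.
The income-gap ratio divides by q (the poor only): 1.189189 / 3 = 0.3964.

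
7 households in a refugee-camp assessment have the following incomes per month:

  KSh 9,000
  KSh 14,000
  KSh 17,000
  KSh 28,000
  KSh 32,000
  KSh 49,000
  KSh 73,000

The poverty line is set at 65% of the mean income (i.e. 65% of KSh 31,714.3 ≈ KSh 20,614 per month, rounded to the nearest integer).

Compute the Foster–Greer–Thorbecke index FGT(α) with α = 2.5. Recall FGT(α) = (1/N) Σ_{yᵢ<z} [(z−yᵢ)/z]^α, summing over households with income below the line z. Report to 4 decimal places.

Poor units: KSh 9,000, KSh 14,000, KSh 17,000 (q = 3 of N = 7).
Shortfall ratios: (20614−9000)/20614 = 0.5634; (20614−14000)/20614 = 0.3208; (20614−17000)/20614 = 0.1753.
Raised to α = 2.5: 0.23826; 0.05831; 0.01287.
Sum = 0.309440; FGT(2.5) = 0.309440 / 7 = 0.0442.

0.0442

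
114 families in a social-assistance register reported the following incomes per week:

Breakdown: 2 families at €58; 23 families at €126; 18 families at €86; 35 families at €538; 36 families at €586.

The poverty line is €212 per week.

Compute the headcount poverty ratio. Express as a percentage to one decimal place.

43 of the 114 families have income below €212.
H = 43/114 = 37.7%.

37.7%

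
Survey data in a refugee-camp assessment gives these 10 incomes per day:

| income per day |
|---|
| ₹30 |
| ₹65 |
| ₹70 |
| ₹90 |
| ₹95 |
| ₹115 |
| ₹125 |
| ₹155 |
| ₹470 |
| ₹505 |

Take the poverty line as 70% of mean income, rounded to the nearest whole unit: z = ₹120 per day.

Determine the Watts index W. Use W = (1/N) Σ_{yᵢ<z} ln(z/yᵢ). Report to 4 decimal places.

0.3102

Below the line: ₹30, ₹65, ₹70, ₹90, ₹95, ₹115 (q = 6 of N = 10).
Log shortfalls: ln(120/30) = 1.3863; ln(120/65) = 0.6131; ln(120/70) = 0.5390; ln(120/90) = 0.2877; ln(120/95) = 0.2336; ln(120/115) = 0.0426.
W = 3.102252 / 10 = 0.3102.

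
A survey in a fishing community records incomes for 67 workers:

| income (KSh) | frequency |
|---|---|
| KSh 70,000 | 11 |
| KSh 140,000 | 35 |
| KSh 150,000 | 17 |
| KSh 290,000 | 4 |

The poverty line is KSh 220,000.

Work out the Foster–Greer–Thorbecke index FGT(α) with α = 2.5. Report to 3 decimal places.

Below the line: 11×KSh 70,000, 35×KSh 140,000, 17×KSh 150,000 (q = 63 of N = 67).
Shortfall ratios: (220000−70000)/220000 = 0.6818 (×11); (220000−140000)/220000 = 0.3636 (×35); (220000−150000)/220000 = 0.3182 (×17).
Raised to α = 2.5: 0.38386 (×11); 0.07974 (×35); 0.05711 (×17).
Sum = 7.984112; FGT(2.5) = 7.984112 / 67 = 0.119.

0.119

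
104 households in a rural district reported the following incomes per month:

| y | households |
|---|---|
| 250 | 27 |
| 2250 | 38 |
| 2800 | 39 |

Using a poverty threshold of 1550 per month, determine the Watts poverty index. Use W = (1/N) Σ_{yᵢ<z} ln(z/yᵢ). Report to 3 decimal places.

0.474

Below z: 27×250 (q = 27 of N = 104).
Log gaps: ln(1550/250) = 1.8245 (×27).
W = 49.262831 / 104 = 0.474.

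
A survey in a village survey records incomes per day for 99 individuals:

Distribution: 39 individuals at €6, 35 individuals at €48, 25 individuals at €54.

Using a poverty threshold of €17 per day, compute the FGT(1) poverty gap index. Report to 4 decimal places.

Poor units: 39×€6 (q = 39 of N = 99).
Normalized shortfalls: (17−6)/17 = 0.6471 (×39).
Sum of shortfalls = 25.235294; P₁ averages over all N: 25.235294 / 99 = 0.2549.

0.2549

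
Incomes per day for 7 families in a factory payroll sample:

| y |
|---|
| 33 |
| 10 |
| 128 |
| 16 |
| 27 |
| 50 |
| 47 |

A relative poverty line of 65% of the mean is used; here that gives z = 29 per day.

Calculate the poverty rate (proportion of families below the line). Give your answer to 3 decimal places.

3 of the 7 families have income below 29.
H = 3/7 = 0.429.

0.429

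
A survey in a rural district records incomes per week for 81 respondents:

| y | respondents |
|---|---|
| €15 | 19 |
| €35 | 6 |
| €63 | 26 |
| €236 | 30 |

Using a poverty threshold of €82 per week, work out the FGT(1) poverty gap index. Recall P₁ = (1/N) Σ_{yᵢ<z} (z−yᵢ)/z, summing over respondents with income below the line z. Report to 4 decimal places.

Below the line: 19×€15, 6×€35, 26×€63 (q = 51 of N = 81).
Gap ratios (z−y)/z: (82−15)/82 = 0.8171 (×19); (82−35)/82 = 0.5732 (×6); (82−63)/82 = 0.2317 (×26).
Sum of shortfalls = 24.987805; P₁ averages over all N: 24.987805 / 81 = 0.3085.

0.3085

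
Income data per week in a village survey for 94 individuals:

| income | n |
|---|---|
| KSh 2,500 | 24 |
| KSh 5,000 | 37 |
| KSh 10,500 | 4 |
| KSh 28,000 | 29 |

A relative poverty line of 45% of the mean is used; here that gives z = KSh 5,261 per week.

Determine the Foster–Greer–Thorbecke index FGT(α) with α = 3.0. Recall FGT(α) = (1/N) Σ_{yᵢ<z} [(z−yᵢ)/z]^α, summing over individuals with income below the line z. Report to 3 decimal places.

0.037

Poor units: 24×KSh 2,500, 37×KSh 5,000 (q = 61 of N = 94).
Gap ratios (z−y)/z: (5261−2500)/5261 = 0.5248 (×24); (5261−5000)/5261 = 0.0496 (×37).
Raised to α = 3.0: 0.14454 (×24); 0.00012 (×37).
Sum = 3.473528; FGT(3.0) = 3.473528 / 94 = 0.037.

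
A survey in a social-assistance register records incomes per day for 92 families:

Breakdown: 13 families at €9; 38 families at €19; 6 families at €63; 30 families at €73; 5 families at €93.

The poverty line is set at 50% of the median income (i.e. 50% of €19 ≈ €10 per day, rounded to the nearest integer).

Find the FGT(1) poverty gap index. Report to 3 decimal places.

0.014

Below z: 13×€9 (q = 13 of N = 92).
Shortfall ratios: (10−9)/10 = 0.1000 (×13).
Σ = 1.300000. Dividing by the full population N = 92 gives P₁ = 0.014.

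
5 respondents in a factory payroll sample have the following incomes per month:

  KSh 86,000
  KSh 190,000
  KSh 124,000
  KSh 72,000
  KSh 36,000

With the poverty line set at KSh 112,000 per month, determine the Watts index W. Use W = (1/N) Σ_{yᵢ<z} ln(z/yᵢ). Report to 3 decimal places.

Poor units: KSh 36,000, KSh 72,000, KSh 86,000 (q = 3 of N = 5).
Log shortfalls: ln(112000/36000) = 1.1350; ln(112000/72000) = 0.4418; ln(112000/86000) = 0.2642.
W = 1.840964 / 5 = 0.368.

0.368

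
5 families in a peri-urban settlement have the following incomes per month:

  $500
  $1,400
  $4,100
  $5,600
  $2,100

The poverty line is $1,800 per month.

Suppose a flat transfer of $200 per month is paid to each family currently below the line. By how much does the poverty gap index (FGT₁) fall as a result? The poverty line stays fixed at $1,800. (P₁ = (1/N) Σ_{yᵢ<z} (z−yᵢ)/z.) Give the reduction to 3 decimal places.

Before: below the line — $500, $1,400; poverty gap index (FGT₁) = 0.18889.
After the $200 transfer: below the line — $700, $1,600; poverty gap index (FGT₁) = 0.14444.
Reduction = 0.18889 − 0.14444 = 0.044.

0.044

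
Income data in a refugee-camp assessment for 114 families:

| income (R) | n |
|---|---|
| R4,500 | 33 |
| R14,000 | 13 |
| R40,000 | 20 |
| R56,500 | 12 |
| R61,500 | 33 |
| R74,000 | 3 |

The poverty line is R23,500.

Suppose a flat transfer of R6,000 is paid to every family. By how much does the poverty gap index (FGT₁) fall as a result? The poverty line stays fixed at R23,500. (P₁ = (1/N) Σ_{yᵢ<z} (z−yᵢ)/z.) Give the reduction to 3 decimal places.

Before: below the line — 33×R4,500, 13×R14,000; poverty gap index (FGT₁) = 0.28014.
After the R6,000 transfer: below the line — 33×R10,500, 13×R20,000; poverty gap index (FGT₁) = 0.17712.
Reduction = 0.28014 − 0.17712 = 0.103.

0.103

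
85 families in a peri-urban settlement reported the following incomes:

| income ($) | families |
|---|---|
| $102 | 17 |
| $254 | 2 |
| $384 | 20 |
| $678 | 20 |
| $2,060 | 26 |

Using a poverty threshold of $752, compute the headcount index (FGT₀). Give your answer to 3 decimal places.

0.694

59 of the 85 families have income below $752.
H = 59/85 = 0.694.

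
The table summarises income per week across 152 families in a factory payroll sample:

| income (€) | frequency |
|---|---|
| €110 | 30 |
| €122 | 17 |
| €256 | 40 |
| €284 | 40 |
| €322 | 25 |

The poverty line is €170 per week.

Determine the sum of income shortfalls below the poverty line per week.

€2,616

Below z: 30×€110, 17×€122 (q = 47 of N = 152).
Individual gaps: 30×(170−110) = 1800; 17×(170−122) = 816.
Aggregate gap = €2,616.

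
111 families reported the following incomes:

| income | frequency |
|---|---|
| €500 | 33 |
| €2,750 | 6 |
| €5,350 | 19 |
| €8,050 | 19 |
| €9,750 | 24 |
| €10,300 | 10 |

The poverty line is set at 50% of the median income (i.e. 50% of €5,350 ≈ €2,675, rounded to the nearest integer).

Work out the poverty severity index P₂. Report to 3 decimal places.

0.197

Below z: 33×€500 (q = 33 of N = 111).
Gap ratios (z−y)/z: (2675−500)/2675 = 0.8131 (×33).
Squared: 0.6611 (×33).
Sum = 21.816491; P₂ = 21.816491 / 111 = 0.197.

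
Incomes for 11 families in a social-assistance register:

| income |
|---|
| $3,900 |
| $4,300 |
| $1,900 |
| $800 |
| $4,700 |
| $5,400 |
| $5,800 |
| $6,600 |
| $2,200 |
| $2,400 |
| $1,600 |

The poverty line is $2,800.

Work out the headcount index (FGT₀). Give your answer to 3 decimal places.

5 of the 11 families have income below $2,800.
H = 5/11 = 0.455.

0.455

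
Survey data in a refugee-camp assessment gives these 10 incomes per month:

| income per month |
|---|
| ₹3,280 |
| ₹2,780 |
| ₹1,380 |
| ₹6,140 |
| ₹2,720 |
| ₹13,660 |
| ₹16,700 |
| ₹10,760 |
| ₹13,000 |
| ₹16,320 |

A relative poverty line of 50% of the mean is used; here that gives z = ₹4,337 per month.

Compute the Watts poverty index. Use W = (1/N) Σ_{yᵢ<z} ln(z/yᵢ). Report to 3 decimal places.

0.234

Incomes under z: ₹1,380, ₹2,720, ₹2,780, ₹3,280 (q = 4 of N = 10).
Log shortfalls: ln(4337/1380) = 1.1451; ln(4337/2720) = 0.4666; ln(4337/2780) = 0.4447; ln(4337/3280) = 0.2793.
W = 2.335722 / 10 = 0.234.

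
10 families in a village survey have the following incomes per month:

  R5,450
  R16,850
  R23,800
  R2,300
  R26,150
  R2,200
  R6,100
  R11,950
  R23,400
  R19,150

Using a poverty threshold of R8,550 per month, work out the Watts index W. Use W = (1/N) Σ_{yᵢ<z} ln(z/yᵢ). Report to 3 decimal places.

Below z: R2,200, R2,300, R5,450, R6,100 (q = 4 of N = 10).
Log shortfalls: ln(8550/2200) = 1.3575; ln(8550/2300) = 1.3130; ln(8550/5450) = 0.4503; ln(8550/6100) = 0.3376.
W = 3.458454 / 10 = 0.346.

0.346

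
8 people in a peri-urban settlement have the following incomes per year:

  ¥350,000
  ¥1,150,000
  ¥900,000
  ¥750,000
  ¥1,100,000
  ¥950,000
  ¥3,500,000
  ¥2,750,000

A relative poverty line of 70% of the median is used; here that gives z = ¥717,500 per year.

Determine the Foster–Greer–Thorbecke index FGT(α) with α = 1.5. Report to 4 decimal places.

0.0458

Poor units: ¥350,000 (q = 1 of N = 8).
Relative gaps: (717500−350000)/717500 = 0.5122.
Raised to α = 1.5: 0.36657.
Sum = 0.366567; FGT(1.5) = 0.366567 / 8 = 0.0458.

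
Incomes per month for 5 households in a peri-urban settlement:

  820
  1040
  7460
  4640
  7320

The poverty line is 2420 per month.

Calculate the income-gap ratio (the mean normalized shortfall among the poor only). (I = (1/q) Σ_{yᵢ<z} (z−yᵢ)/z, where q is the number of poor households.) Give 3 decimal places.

0.616

Below z: 820, 1040 (q = 2 of N = 5).
Relative gaps: 0.6612, 0.5702; sum = 1.231405.
I averages over the q = 2 poor units only: 1.231405 / 2 = 0.616.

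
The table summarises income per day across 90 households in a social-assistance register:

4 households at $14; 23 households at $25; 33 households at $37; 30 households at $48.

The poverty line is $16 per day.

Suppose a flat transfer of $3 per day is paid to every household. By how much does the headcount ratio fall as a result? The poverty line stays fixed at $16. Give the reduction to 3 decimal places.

0.044

Before: below the line — 4×$14; headcount ratio = 0.04444.
After the $3 transfer: below the line — none; headcount ratio = 0.00000.
Reduction = 0.04444 − 0.00000 = 0.044.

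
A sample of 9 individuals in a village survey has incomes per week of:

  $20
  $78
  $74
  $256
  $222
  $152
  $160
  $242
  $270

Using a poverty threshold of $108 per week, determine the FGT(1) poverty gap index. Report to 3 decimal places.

Below the line: $20, $74, $78 (q = 3 of N = 9).
Shortfall ratios: (108−20)/108 = 0.8148; (108−74)/108 = 0.3148; (108−78)/108 = 0.2778.
Σ = 1.407407. Dividing by the full population N = 9 gives P₁ = 0.156.

0.156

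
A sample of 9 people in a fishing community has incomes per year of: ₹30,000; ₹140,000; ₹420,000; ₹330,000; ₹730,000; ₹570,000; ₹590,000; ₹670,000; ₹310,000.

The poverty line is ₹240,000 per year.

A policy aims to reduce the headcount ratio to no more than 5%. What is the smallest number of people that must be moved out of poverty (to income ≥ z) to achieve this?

2

2 of the 9 people are poor, so H = 2/9 = 0.222.
A headcount ratio of at most 5% allows at most ⌊0.05 × 9⌋ = 0 poor people.
So at least 2 − 0 = 2 must be lifted.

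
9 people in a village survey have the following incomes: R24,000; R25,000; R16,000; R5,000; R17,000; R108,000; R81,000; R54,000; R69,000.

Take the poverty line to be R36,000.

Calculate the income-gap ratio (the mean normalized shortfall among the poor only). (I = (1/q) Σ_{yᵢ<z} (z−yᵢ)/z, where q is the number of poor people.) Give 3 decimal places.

0.517

Below the line: R5,000, R16,000, R17,000, R24,000, R25,000 (q = 5 of N = 9).
Relative gaps: 0.8611, 0.5556, 0.5278, 0.3333, 0.3056; sum = 2.583333.
The income-gap ratio divides by q (the poor only): 2.583333 / 5 = 0.517.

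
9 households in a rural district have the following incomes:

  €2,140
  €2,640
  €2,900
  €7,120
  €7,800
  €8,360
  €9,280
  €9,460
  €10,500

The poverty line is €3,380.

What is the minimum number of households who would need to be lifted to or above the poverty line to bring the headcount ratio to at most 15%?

2

Currently q = 3 of N = 9 are below the line (H = 0.333).
A headcount ratio of at most 15% allows at most ⌊0.15 × 9⌋ = 1 poor households.
So at least 3 − 1 = 2 must be lifted.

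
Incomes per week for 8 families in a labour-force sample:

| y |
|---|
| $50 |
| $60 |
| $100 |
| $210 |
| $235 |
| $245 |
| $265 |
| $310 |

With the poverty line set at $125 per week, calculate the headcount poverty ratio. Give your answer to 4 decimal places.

3 of the 8 families have income below $125.
H = 3/8 = 0.3750.

0.3750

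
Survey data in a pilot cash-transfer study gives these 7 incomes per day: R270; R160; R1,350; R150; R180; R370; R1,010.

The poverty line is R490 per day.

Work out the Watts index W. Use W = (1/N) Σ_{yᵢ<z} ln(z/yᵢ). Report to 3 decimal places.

Incomes under z: R150, R160, R180, R270, R370 (q = 5 of N = 7).
ln(z/y) terms: ln(490/150) = 1.1838; ln(490/160) = 1.1192; ln(490/180) = 1.0014; ln(490/270) = 0.5960; ln(490/370) = 0.2809.
W = 4.181336 / 7 = 0.597.

0.597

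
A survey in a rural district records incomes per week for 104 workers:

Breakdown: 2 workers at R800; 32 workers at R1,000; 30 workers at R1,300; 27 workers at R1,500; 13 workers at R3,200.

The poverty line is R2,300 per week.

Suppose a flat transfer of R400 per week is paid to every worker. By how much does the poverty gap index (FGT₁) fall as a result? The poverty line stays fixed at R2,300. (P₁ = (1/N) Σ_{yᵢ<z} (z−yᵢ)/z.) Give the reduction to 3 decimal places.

0.152

Before: below the line — 2×R800, 32×R1,000, 30×R1,300, 27×R1,500; poverty gap index (FGT₁) = 0.40217.
After the R400 transfer: below the line — 2×R1,200, 32×R1,400, 30×R1,700, 27×R1,900; poverty gap index (FGT₁) = 0.25000.
Reduction = 0.40217 − 0.25000 = 0.152.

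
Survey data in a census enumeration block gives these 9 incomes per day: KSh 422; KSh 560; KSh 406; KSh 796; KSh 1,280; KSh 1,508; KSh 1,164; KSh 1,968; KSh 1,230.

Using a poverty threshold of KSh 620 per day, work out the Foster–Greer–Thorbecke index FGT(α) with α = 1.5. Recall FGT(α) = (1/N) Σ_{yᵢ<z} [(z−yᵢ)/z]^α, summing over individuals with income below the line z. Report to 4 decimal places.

Below z: KSh 406, KSh 422, KSh 560 (q = 3 of N = 9).
Gap ratios (z−y)/z: (620−406)/620 = 0.3452; (620−422)/620 = 0.3194; (620−560)/620 = 0.0968.
Raised to α = 1.5: 0.20278; 0.18047; 0.03011.
Sum = 0.413361; FGT(1.5) = 0.413361 / 9 = 0.0459.

0.0459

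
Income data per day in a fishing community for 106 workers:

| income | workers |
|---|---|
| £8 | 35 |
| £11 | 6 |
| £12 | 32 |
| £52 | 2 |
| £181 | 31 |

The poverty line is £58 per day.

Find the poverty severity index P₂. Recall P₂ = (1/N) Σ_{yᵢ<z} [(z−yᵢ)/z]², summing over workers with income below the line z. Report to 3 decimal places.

0.473

Below z: 35×£8, 6×£11, 32×£12, 2×£52 (q = 75 of N = 106).
Relative gaps: (58−8)/58 = 0.8621 (×35); (58−11)/58 = 0.8103 (×6); (58−12)/58 = 0.7931 (×32); (58−52)/58 = 0.1034 (×2).
Squared: 0.7432 (×35); 0.6567 (×6); 0.6290 (×32); 0.0107 (×2).
Sum = 50.100476; P₂ = 50.100476 / 106 = 0.473.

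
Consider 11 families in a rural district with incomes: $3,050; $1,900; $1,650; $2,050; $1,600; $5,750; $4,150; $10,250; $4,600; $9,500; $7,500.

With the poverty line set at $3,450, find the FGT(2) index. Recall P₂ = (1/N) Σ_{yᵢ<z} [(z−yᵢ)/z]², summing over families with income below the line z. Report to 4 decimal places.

Below the line: $1,600, $1,650, $1,900, $2,050, $3,050 (q = 5 of N = 11).
Normalized shortfalls: (3450−1600)/3450 = 0.5362; (3450−1650)/3450 = 0.5217; (3450−1900)/3450 = 0.4493; (3450−2050)/3450 = 0.4058; (3450−3050)/3450 = 0.1159.
Squared: 0.2875; 0.2722; 0.2018; 0.1647; 0.0134.
Sum = 0.939719; P₂ = 0.939719 / 11 = 0.0854.

0.0854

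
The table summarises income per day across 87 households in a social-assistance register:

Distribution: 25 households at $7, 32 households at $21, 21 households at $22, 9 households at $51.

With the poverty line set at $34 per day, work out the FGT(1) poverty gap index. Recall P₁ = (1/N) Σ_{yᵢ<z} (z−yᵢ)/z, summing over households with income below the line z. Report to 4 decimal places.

0.4540

Incomes under z: 25×$7, 32×$21, 21×$22 (q = 78 of N = 87).
Gap ratios (z−y)/z: (34−7)/34 = 0.7941 (×25); (34−21)/34 = 0.3824 (×32); (34−22)/34 = 0.3529 (×21).
Σ = 39.500000. Dividing by the full population N = 87 gives P₁ = 0.4540.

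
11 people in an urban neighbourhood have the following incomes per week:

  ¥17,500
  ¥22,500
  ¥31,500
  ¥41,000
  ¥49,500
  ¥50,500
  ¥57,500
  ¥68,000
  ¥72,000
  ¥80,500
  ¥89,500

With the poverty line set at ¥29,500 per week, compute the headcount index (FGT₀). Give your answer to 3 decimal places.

2 of the 11 people have income below ¥29,500.
H = 2/11 = 0.182.

0.182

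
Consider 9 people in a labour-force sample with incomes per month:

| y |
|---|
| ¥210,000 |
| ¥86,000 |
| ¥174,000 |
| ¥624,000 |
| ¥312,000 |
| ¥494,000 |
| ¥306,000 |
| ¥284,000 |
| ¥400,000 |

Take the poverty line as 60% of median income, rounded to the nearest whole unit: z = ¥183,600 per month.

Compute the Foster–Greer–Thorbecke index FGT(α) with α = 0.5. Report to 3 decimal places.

0.106

Below the line: ¥86,000, ¥174,000 (q = 2 of N = 9).
Normalized shortfalls: (183600−86000)/183600 = 0.5316; (183600−174000)/183600 = 0.0523.
Raised to α = 0.5: 0.72910; 0.22866.
Sum = 0.957767; FGT(0.5) = 0.957767 / 9 = 0.106.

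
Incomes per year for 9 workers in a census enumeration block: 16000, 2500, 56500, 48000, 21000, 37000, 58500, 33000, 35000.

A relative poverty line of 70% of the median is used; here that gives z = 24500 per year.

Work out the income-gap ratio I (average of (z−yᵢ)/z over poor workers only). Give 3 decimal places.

Poor units: 2500, 16000, 21000 (q = 3 of N = 9).
Relative gaps: 0.8980, 0.3469, 0.1429; sum = 1.387755.
I averages over the q = 3 poor units only: 1.387755 / 3 = 0.463.

0.463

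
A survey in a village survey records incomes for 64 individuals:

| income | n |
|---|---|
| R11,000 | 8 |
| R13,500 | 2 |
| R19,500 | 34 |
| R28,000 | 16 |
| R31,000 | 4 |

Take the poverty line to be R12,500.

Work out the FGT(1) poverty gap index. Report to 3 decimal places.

Below the line: 8×R11,000 (q = 8 of N = 64).
Normalized shortfalls: (12500−11000)/12500 = 0.1200 (×8).
Sum of shortfalls = 0.960000; P₁ averages over all N: 0.960000 / 64 = 0.015.

0.015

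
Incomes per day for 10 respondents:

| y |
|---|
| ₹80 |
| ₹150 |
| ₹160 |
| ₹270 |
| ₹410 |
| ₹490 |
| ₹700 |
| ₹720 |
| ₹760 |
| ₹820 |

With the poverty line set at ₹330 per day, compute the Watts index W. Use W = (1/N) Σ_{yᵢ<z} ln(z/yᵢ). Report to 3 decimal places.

0.313

Below z: ₹80, ₹150, ₹160, ₹270 (q = 4 of N = 10).
Log gaps: ln(330/80) = 1.4171; ln(330/150) = 0.7885; ln(330/160) = 0.7239; ln(330/270) = 0.2007.
W = 3.130113 / 10 = 0.313.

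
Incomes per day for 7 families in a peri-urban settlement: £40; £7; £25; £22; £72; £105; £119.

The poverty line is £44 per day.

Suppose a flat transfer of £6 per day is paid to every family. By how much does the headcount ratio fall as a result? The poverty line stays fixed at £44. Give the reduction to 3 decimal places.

Before: below the line — £7, £22, £25, £40; headcount ratio = 0.57143.
After the £6 transfer: below the line — £13, £28, £31; headcount ratio = 0.42857.
Reduction = 0.57143 − 0.42857 = 0.143.

0.143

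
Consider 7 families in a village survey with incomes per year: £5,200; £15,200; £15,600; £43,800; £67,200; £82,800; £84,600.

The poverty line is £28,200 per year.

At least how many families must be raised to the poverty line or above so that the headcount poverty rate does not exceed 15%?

Currently q = 3 of N = 7 are below the line (H = 0.429).
A headcount ratio of at most 15% allows at most ⌊0.15 × 7⌋ = 1 poor families.
So at least 3 − 1 = 2 must be lifted.

2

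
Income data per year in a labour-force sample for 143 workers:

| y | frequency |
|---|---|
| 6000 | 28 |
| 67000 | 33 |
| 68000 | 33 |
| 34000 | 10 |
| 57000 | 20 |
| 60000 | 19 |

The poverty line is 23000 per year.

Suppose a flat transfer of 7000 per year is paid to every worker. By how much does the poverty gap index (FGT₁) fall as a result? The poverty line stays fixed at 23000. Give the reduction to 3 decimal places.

0.060

Before: below the line — 28×6000; poverty gap index (FGT₁) = 0.14472.
After the 7000 transfer: below the line — 28×13000; poverty gap index (FGT₁) = 0.08513.
Reduction = 0.14472 − 0.08513 = 0.060.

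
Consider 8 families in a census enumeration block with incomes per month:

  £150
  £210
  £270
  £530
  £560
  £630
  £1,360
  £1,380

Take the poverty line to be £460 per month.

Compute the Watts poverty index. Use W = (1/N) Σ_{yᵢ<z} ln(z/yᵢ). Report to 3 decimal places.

Below the line: £150, £210, £270 (q = 3 of N = 8).
Log shortfalls: ln(460/150) = 1.1206; ln(460/210) = 0.7841; ln(460/270) = 0.5328.
W = 2.437515 / 8 = 0.305.

0.305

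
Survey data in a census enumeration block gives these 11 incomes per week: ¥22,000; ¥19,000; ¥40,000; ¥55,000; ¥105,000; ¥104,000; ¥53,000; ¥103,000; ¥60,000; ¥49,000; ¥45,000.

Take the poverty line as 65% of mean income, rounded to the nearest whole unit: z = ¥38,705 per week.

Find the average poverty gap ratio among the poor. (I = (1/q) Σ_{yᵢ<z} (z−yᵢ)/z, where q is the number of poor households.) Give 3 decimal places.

Incomes under z: ¥19,000, ¥22,000 (q = 2 of N = 11).
Relative gaps: 0.5091, 0.4316; sum = 0.940705.
I averages over the q = 2 poor units only: 0.940705 / 2 = 0.470.

0.470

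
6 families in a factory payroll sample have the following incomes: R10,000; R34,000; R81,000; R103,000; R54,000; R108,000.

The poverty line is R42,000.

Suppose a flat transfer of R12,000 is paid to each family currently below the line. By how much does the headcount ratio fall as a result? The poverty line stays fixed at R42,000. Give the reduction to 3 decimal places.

Before: below the line — R10,000, R34,000; headcount ratio = 0.33333.
After the R12,000 transfer: below the line — R22,000; headcount ratio = 0.16667.
Reduction = 0.33333 − 0.16667 = 0.167.

0.167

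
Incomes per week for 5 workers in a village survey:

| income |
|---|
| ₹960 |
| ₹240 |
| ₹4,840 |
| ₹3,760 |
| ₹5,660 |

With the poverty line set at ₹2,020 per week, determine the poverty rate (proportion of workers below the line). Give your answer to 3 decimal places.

0.400

2 of the 5 workers have income below ₹2,020.
H = 2/5 = 0.400.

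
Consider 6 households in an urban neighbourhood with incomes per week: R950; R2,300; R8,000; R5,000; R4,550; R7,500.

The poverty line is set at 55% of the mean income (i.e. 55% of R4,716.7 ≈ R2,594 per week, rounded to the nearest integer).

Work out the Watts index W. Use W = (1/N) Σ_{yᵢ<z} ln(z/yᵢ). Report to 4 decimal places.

Below the line: R950, R2,300 (q = 2 of N = 6).
Log gaps: ln(2594/950) = 1.0045; ln(2594/2300) = 0.1203.
W = 1.124786 / 6 = 0.1875.

0.1875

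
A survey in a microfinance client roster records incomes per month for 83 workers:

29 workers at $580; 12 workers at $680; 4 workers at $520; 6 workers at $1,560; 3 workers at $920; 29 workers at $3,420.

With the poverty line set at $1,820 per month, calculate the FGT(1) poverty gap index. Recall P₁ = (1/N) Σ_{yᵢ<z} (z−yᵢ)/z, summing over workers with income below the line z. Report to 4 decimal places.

0.3912

Incomes under z: 4×$520, 29×$580, 12×$680, 3×$920, 6×$1,560 (q = 54 of N = 83).
Normalized shortfalls: (1820−520)/1820 = 0.7143 (×4); (1820−580)/1820 = 0.6813 (×29); (1820−680)/1820 = 0.6264 (×12); (1820−920)/1820 = 0.4945 (×3); (1820−1560)/1820 = 0.1429 (×6).
Sum of shortfalls = 32.472527; P₁ averages over all N: 32.472527 / 83 = 0.3912.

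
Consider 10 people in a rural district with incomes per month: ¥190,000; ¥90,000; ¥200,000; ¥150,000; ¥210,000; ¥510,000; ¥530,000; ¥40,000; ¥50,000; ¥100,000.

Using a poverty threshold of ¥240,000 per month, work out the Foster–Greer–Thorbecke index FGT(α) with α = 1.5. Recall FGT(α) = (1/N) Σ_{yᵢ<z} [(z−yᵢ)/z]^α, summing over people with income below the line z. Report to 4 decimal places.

Incomes under z: ¥40,000, ¥50,000, ¥90,000, ¥100,000, ¥150,000, ¥190,000, ¥200,000, ¥210,000 (q = 8 of N = 10).
Shortfall ratios: (240000−40000)/240000 = 0.8333; (240000−50000)/240000 = 0.7917; (240000−90000)/240000 = 0.6250; (240000−100000)/240000 = 0.5833; (240000−150000)/240000 = 0.3750; (240000−190000)/240000 = 0.2083; (240000−200000)/240000 = 0.1667; (240000−210000)/240000 = 0.1250.
Raised to α = 1.5: 0.76073; 0.70439; 0.49411; 0.44553; 0.22964; 0.09509; 0.06804; 0.04419.
Sum = 2.841716; FGT(1.5) = 2.841716 / 10 = 0.2842.

0.2842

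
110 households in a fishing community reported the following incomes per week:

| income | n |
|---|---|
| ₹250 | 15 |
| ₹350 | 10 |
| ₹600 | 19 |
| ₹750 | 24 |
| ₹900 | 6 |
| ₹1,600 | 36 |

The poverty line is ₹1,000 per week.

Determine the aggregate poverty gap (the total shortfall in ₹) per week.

₹31,950

Below the line: 15×₹250, 10×₹350, 19×₹600, 24×₹750, 6×₹900 (q = 74 of N = 110).
Individual gaps: 15×(1000−250) = 11250; 10×(1000−350) = 6500; 19×(1000−600) = 7600; 24×(1000−750) = 6000; 6×(1000−900) = 600.
Aggregate gap = ₹31,950.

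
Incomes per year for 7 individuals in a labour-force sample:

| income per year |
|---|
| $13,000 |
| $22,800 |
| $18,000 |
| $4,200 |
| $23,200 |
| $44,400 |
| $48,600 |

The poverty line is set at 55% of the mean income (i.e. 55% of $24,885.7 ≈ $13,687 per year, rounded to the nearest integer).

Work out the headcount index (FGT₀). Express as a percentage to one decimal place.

28.6%

2 of the 7 individuals have income below $13,687.
H = 2/7 = 28.6%.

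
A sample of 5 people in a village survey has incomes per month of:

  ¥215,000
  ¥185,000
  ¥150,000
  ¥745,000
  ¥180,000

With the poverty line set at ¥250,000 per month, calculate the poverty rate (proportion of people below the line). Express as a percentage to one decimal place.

4 of the 5 people have income below ¥250,000.
H = 4/5 = 80.0%.

80.0%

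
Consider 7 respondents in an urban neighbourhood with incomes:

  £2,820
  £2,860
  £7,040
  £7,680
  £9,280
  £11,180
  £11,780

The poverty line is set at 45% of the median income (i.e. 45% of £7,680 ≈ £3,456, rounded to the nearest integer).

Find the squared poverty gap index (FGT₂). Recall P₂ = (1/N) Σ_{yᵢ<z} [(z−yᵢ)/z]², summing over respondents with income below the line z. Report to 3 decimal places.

Below z: £2,820, £2,860 (q = 2 of N = 7).
Gap ratios (z−y)/z: (3456−2820)/3456 = 0.1840; (3456−2860)/3456 = 0.1725.
Squared: 0.0339; 0.0297.
Sum = 0.063607; P₂ = 0.063607 / 7 = 0.009.

0.009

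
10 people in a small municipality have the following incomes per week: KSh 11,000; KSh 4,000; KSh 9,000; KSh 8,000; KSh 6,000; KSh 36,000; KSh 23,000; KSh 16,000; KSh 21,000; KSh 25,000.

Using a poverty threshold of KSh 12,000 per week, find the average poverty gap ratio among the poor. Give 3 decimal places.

0.367

Incomes under z: KSh 4,000, KSh 6,000, KSh 8,000, KSh 9,000, KSh 11,000 (q = 5 of N = 10).
Shortfall ratios (z−y)/z: 0.6667, 0.5000, 0.3333, 0.2500, 0.0833; sum = 1.833333.
I averages over the q = 5 poor units only: 1.833333 / 5 = 0.367.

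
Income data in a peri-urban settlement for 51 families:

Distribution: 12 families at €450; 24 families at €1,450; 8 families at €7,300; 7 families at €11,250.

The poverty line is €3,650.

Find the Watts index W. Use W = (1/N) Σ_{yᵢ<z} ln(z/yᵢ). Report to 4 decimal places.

Below z: 12×€450, 24×€1,450 (q = 36 of N = 51).
Log shortfalls: ln(3650/450) = 2.0932 (×12); ln(3650/1450) = 0.9232 (×24).
W = 47.274745 / 51 = 0.9270.

0.9270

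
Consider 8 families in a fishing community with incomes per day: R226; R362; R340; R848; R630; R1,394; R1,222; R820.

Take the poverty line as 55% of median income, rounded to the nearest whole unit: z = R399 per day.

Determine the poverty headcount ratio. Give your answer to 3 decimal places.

0.375

3 of the 8 families have income below R399.
H = 3/8 = 0.375.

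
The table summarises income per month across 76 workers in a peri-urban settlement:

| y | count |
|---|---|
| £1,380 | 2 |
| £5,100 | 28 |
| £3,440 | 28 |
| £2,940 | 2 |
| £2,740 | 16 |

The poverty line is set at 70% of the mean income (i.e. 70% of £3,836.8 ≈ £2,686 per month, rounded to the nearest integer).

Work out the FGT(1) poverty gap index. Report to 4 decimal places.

Poor units: 2×£1,380 (q = 2 of N = 76).
Gap ratios (z−y)/z: (2686−1380)/2686 = 0.4862 (×2).
Σ = 0.972450. Dividing by the full population N = 76 gives P₁ = 0.0128.

0.0128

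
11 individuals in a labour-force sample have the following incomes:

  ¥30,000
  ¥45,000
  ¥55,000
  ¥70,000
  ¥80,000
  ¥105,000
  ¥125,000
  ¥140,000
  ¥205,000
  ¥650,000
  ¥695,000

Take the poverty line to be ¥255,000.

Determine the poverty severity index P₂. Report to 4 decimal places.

Incomes under z: ¥30,000, ¥45,000, ¥55,000, ¥70,000, ¥80,000, ¥105,000, ¥125,000, ¥140,000, ¥205,000 (q = 9 of N = 11).
Relative gaps: (255000−30000)/255000 = 0.8824; (255000−45000)/255000 = 0.8235; (255000−55000)/255000 = 0.7843; (255000−70000)/255000 = 0.7255; (255000−80000)/255000 = 0.6863; (255000−105000)/255000 = 0.5882; (255000−125000)/255000 = 0.5098; (255000−140000)/255000 = 0.4510; (255000−205000)/255000 = 0.1961.
Squared: 0.7785; 0.6782; 0.6151; 0.5263; 0.4710; 0.3460; 0.2599; 0.2034; 0.0384.
Sum = 3.916955; P₂ = 3.916955 / 11 = 0.3561.

0.3561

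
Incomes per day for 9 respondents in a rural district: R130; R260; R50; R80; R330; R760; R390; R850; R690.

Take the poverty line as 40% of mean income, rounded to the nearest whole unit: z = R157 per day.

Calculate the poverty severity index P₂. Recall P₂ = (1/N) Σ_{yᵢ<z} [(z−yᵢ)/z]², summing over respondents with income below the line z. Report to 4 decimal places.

Below z: R50, R80, R130 (q = 3 of N = 9).
Normalized shortfalls: (157−50)/157 = 0.6815; (157−80)/157 = 0.4904; (157−130)/157 = 0.1720.
Squared: 0.4645; 0.2405; 0.0296.
Sum = 0.734594; P₂ = 0.734594 / 9 = 0.0816.

0.0816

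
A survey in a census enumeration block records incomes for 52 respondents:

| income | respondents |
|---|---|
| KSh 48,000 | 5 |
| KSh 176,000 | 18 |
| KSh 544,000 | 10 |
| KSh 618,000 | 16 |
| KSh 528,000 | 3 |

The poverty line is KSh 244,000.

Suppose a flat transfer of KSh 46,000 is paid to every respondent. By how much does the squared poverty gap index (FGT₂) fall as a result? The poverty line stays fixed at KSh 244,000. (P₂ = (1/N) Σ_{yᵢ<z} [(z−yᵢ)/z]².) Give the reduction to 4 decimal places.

Before: below the line — 5×KSh 48,000, 18×KSh 176,000; squared poverty gap index (FGT₂) = 0.088929.
After the KSh 46,000 transfer: below the line — 5×KSh 94,000, 18×KSh 222,000; squared poverty gap index (FGT₂) = 0.039153.
Reduction = 0.088929 − 0.039153 = 0.0498.

0.0498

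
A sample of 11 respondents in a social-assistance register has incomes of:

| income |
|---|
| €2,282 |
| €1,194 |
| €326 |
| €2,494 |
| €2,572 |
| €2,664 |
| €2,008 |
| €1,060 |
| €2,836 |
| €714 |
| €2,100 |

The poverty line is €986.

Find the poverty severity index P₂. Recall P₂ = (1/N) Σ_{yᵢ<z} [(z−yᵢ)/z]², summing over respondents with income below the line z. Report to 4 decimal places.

Below the line: €326, €714 (q = 2 of N = 11).
Gap ratios (z−y)/z: (986−326)/986 = 0.6694; (986−714)/986 = 0.2759.
Squared: 0.4481; 0.0761.
Sum = 0.524158; P₂ = 0.524158 / 11 = 0.0477.

0.0477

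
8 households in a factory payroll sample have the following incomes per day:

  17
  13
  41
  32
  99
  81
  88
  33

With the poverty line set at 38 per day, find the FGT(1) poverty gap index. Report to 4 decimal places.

0.1875

Poor units: 13, 17, 32, 33 (q = 4 of N = 8).
Gap ratios (z−y)/z: (38−13)/38 = 0.6579; (38−17)/38 = 0.5526; (38−32)/38 = 0.1579; (38−33)/38 = 0.1316.
Sum of shortfalls = 1.500000; P₁ averages over all N: 1.500000 / 8 = 0.1875.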